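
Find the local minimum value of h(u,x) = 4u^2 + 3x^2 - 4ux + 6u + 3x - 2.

-35/4

∂h/∂u = 8u - 4x + 6 = 0 and ∂h/∂x = -4u + 6x + 3 = 0, so (u, x) = (-3/2, -3/2).
The Hessian has h_{uu} = 8, h_{xx} = 6, h_{ux} = -4, giving D = 32 > 0 with h_{uu} > 0, so the point is a local minimum.
h(-3/2, -3/2) = -35/4.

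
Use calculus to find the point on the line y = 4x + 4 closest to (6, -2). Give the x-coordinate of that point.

Minimize D(x)^2 = (x - 6)^2 + (4x + 6)^2.
d/dx[D^2] = 2(x - 6) + 2·4·(4x + 6) = 0 ⇒ x = -18/17.
Then y = -4/17 and the distance is √(900/17) ≈ 7.2761.

-18/17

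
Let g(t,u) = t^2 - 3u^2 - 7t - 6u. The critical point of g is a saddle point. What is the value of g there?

-37/4

∂g/∂t = 2t - 7 = 0 and ∂g/∂u = -6u - 6 = 0, so (t, u) = (7/2, -1).
The Hessian has g_{tt} = 2, g_{uu} = -6, g_{tu} = 0, giving D = -12 < 0, so the point is a saddle point.
g(7/2, -1) = -37/4.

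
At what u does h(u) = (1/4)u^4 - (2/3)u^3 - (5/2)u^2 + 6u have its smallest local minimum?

-2

h'(u) = u^3 - 2u^2 - 5u + 6. Setting h'(u) = 0 gives u ∈ {-2, 1, 3}.
Second-derivative test with h''(u) = 3u^2 - 4u - 5: h''(-2) = 15 > 0 ⇒ local minimum; h''(1) = -6 < 0 ⇒ local maximum; h''(3) = 10 > 0 ⇒ local minimum.
So the smallest local minimum value is h(-2) = -38/3.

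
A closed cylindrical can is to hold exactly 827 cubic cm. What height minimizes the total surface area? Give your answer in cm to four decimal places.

With radius r and height h, πr²h = 827 so h = 827/(πr²), and S(r) = 2πr² + 2πrh = 2πr² + 2·827/r.
S'(r) = 4πr − 2·827/r² = 0 ⇒ r³ = 827/(2π), so r ≈ 5.0868 and h = 2r ≈ 10.1735.
S''(r) = 4π + 4·827/r³ > 0, so this is the minimum; S ≈ 487.7361.

10.1735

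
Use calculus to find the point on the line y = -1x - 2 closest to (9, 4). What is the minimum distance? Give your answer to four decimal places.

10.6066

Minimize D(x)^2 = (x - 9)^2 + (-x - 6)^2.
d/dx[D^2] = 2(x - 9) + 2·(-1)·(-x - 6) = 0 ⇒ x = 3/2.
Then y = -7/2 and the distance is √(225/2) ≈ 10.6066.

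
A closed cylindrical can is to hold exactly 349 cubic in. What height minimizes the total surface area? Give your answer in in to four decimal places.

7.6309

With radius r and height h, πr²h = 349 so h = 349/(πr²), and S(r) = 2πr² + 2πrh = 2πr² + 2·349/r.
S'(r) = 4πr − 2·349/r² = 0 ⇒ r³ = 349/(2π), so r ≈ 3.8155 and h = 2r ≈ 7.6309.
S''(r) = 4π + 4·349/r³ > 0, so this is the minimum; S ≈ 274.4089.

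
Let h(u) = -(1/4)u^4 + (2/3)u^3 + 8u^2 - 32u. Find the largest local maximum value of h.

h'(u) = -u^3 + 2u^2 + 16u - 32. Setting h'(u) = 0 gives u ∈ {-4, 2, 4}.
h''(u) = -3u^2 + 4u + 16. h''(-4) = -48 < 0 ⇒ local maximum; h''(2) = 12 > 0 ⇒ local minimum; h''(4) = -16 < 0 ⇒ local maximum.
The largest local maximum is h(-4) = 448/3.

448/3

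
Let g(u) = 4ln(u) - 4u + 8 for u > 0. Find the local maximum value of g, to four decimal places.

4.0000

g'(u) = 4/u − 4 = 0 gives u = 1.
g''(u) = -4/u², which is negative for u > 0, so this is a local maximum.
g(1) = 4·ln(1) - 4 + 8 ≈ 4.0000.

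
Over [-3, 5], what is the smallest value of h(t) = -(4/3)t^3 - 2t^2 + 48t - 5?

-131

Differentiating, h'(t) = -4t^2 - 4t + 48; whose only zero in [-3, 5] is t = 3.
Candidates: h(-3) = -131; h(3) = 85; h(5) = 55/3.
Hence the absolute minimum is -131 at t = -3.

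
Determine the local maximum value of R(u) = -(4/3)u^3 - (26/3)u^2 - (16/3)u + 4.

R'(u) = -4u^2 - (52/3)u - 16/3 = 0 at u = -4, -1/3.
Second-derivative test with R''(u) = -8u - 52/3: R''(-4) = 44/3 > 0 ⇒ local minimum; R''(-1/3) = -44/3 < 0 ⇒ local maximum.
Thus R has its local maximum at u = -1/3, with value 394/81.

394/81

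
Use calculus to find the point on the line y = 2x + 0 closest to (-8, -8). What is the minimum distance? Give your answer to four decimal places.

Minimize D(x)^2 = (x + 8)^2 + (2x + 8)^2.
d/dx[D^2] = 2(x + 8) + 2·2·(2x + 8) = 0 ⇒ x = -24/5.
Then y = -48/5 and the distance is √(64/5) ≈ 3.5777.

3.5777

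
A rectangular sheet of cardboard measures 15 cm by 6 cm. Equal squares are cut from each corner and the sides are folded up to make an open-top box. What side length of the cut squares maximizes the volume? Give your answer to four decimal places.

1.3206

With cut size x, the volume is V(x) = x(15 − 2x)(6 − 2x) for 0 < x < 3.
V'(x) = 12x^2 − 84x + 90. Setting V'(x) = 0 gives x ≈ 1.3206 (the root in (0, 3)).
V''(x) = 24x − 84 is negative there, so this is the maximum; V ≈ 54.8191.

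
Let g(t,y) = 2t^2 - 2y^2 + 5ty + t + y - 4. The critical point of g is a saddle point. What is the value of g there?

-169/41

∂g/∂t = 4t + 5y + 1 = 0 and ∂g/∂y = 5t - 4y + 1 = 0, so (t, y) = (-9/41, -1/41).
The Hessian has g_{tt} = 4, g_{yy} = -4, g_{ty} = 5, giving D = -41 < 0, so the point is a saddle point.
g(-9/41, -1/41) = -169/41.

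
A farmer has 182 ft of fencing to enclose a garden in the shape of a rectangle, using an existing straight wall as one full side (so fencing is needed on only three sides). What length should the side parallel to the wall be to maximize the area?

Let the sides perpendicular to the wall have length x and the parallel side y, so 2x + y = 182 and the area is A = xy = x(182 − 2x).
A'(x) = 182 − 4x = 0 gives x = 91/2, and A''(x) = −4 < 0 confirms a maximum.
Then y = 182 − 2·91/2 = 91 and A = 8281/2.

91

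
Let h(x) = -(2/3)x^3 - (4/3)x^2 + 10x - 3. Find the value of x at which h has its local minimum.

-3

h'(x) = -2x^2 - (8/3)x + 10. Setting h'(x) = 0 gives x ∈ {-3, 5/3}.
Second-derivative test with h''(x) = -4x - 8/3: h''(-3) = 28/3 > 0 ⇒ local minimum; h''(5/3) = -28/3 < 0 ⇒ local maximum.
The local minimum is h(-3) = -27.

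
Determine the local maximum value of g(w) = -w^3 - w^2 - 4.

g'(w) = -3w^2 - 2w = 0 at w = -2/3, 0.
Second-derivative test with g''(w) = -6w - 2: g''(-2/3) = 2 > 0 ⇒ local minimum; g''(0) = -2 < 0 ⇒ local maximum.
The local maximum is g(0) = -4.

-4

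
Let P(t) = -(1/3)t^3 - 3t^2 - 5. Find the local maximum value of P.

Critical points: P'(t) = -t^2 - 6t vanishes at t = -6, 0.
P''(t) = -2t - 6. P''(-6) = 6 > 0 ⇒ local minimum; P''(0) = -6 < 0 ⇒ local maximum.
The local maximum is P(0) = -5.

-5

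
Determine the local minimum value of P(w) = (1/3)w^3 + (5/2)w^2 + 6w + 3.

-5/3

Critical points: P'(w) = w^2 + 5w + 6 vanishes at w = -3, -2.
Second-derivative test with P''(w) = 2w + 5: P''(-3) = -1 < 0 ⇒ local maximum; P''(-2) = 1 > 0 ⇒ local minimum.
Thus P has its local minimum at w = -2, with value -5/3.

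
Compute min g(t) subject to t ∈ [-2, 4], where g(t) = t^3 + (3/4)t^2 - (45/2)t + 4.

-511/16

The derivative is 3t^2 + (3/2)t - 45/2, whose only zero in [-2, 4] is t = 5/2.
Compare values at every candidate in [-2, 4]: g(-2) = 44,  g(5/2) = -511/16,  g(4) = -10.
Hence the absolute minimum is -511/16 at t = 5/2.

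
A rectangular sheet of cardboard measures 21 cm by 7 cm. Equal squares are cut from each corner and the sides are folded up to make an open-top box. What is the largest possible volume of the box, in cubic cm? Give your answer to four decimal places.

108.2388

With cut size x, the volume is V(x) = x(21 − 2x)(7 − 2x) for 0 < x < 3.5.
V'(x) = 12x^2 − 112x + 147. Setting V'(x) = 0 gives x ≈ 1.5800 (the root in (0, 3.5)).
V''(x) = 24x − 112 is negative there, so this is the maximum; V ≈ 108.2388.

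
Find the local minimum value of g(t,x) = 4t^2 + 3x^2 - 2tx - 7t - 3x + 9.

∂g/∂t = 8t - 2x - 7 = 0 and ∂g/∂x = -2t + 6x - 3 = 0, so (t, x) = (12/11, 19/22).
The Hessian has g_{tt} = 8, g_{xx} = 6, g_{tx} = -2, giving D = 44 > 0 with g_{tt} > 0, so the point is a local minimum.
g(12/11, 19/22) = 171/44.

171/44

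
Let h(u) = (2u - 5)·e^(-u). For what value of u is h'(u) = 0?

By the product rule, h'(u) = (-2u + 7)·e^(-u). Since e^(-u) > 0, the only critical point is u = 7/2.
h''(7/2) has the same sign as -2 < 0, so this is a local maximum.
h(7/2) = (2)·e^(-7/2) ≈ 0.0604.

7/2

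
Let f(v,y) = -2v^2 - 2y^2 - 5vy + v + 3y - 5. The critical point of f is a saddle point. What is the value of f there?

∂f/∂v = -4v - 5y + 1 = 0 and ∂f/∂y = -5v - 4y + 3 = 0, so (v, y) = (11/9, -7/9).
The Hessian has f_{vv} = -4, f_{yy} = -4, f_{vy} = -5, giving D = -9 < 0, so the point is a saddle point.
f(11/9, -7/9) = -50/9.

-50/9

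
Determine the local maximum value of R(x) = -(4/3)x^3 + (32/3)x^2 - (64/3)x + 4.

R'(x) = -4x^2 + (64/3)x - 64/3. Setting R'(x) = 0 gives x ∈ {4/3, 4}.
Second-derivative test with R''(x) = -8x + 64/3: R''(4/3) = 32/3 > 0 ⇒ local minimum; R''(4) = -32/3 < 0 ⇒ local maximum.
So the local maximum value is R(4) = 4.

4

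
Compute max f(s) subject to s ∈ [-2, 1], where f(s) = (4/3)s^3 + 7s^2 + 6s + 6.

61/3

f'(s) = 4s^2 + 14s + 6, whose only zero in [-2, 1] is s = -1/2.
Compare values at every candidate in [-2, 1]: f(-2) = 34/3,  f(-1/2) = 55/12,  f(1) = 61/3.
Hence the absolute maximum is 61/3 at s = 1.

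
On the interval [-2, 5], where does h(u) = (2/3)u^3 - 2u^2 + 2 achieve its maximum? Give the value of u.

Differentiating, h'(u) = 2u^2 - 4u; which vanishes at u = 0 and u = 2.
Evaluating at the critical points and endpoints: h(-2) = -34/3, h(0) = 2, h(2) = -2/3, h(5) = 106/3.
So the maximum is h(5) = 106/3.

5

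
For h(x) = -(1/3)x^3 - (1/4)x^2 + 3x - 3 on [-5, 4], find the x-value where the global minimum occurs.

Differentiating, h'(x) = -x^2 - (1/2)x + 3; which vanishes at x = -2 and x = 3/2.
Candidates: h(-5) = 209/12, h(-2) = -22/3, h(3/2) = -3/16, h(4) = -49/3.
Hence the absolute minimum is -49/3 at x = 4.

4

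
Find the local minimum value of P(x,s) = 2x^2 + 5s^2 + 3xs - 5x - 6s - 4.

-231/31

∂P/∂x = 4x + 3s - 5 = 0 and ∂P/∂s = 3x + 10s - 6 = 0, so (x, s) = (32/31, 9/31).
The Hessian has P_{xx} = 4, P_{ss} = 10, P_{xs} = 3, giving D = 31 > 0 with P_{xx} > 0, so the point is a local minimum.
P(32/31, 9/31) = -231/31.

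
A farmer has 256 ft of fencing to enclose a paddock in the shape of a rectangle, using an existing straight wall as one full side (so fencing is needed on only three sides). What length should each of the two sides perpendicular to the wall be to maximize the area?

Let the sides perpendicular to the wall have length x and the parallel side y, so 2x + y = 256 and the area is A = xy = x(256 − 2x).
A'(x) = 256 − 4x = 0 gives x = 64, and A''(x) = −4 < 0 confirms a maximum.
Then y = 256 − 2·64 = 128 and A = 8192.

64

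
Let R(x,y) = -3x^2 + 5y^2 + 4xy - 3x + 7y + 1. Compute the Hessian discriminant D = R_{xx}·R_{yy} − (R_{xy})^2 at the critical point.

-76

∂R/∂x = -6x + 4y - 3 = 0 and ∂R/∂y = 4x + 10y + 7 = 0, so (x, y) = (-29/38, -15/38).
The Hessian has R_{xx} = -6, R_{yy} = 10, R_{xy} = 4, giving D = -76 < 0, so the point is a saddle point.
D = (-6)·(10) − (4)^2 = -76.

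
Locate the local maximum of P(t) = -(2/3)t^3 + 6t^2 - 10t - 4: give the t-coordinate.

P'(t) = -2t^2 + 12t - 10 = 0 at t = 1, 5.
Since P''(t) = -4t + 12, we get P''(1) = 8 > 0 ⇒ local minimum; P''(5) = -8 < 0 ⇒ local maximum.
So the local maximum value is P(5) = 38/3.

5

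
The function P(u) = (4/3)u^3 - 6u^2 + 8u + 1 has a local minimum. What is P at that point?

11/3

Critical points: P'(u) = 4u^2 - 12u + 8 vanishes at u = 1, 2.
Second-derivative test with P''(u) = 8u - 12: P''(1) = -4 < 0 ⇒ local maximum; P''(2) = 4 > 0 ⇒ local minimum.
Thus P has its local minimum at u = 2, with value 11/3.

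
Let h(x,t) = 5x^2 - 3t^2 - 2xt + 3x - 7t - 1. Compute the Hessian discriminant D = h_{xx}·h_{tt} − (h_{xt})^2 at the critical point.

-64

∂h/∂x = 10x - 2t + 3 = 0 and ∂h/∂t = -2x - 6t - 7 = 0, so (x, t) = (-1/2, -1).
The Hessian has h_{xx} = 10, h_{tt} = -6, h_{xt} = -2, giving D = -64 < 0, so the point is a saddle point.
D = (10)·(-6) − (-2)^2 = -64.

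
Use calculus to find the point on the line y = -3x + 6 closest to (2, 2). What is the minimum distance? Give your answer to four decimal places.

Minimize D(x)^2 = (x - 2)^2 + (-3x + 4)^2.
d/dx[D^2] = 2(x - 2) + 2·(-3)·(-3x + 4) = 0 ⇒ x = 7/5.
Then y = 9/5 and the distance is √(2/5) ≈ 0.6325.

0.6325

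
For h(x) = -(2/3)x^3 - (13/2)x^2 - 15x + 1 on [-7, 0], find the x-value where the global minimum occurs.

Differentiating, h'(x) = -2x^2 - 13x - 15; which vanishes at x = -5 and x = -3/2.
Evaluating at the critical points and endpoints: h(-7) = 97/6, h(-5) = -19/6, h(-3/2) = 89/8, h(0) = 1.
Hence the absolute minimum is -19/6 at x = -5.

-5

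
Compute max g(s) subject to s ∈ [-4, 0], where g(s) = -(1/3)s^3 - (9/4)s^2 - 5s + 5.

31/3

g'(s) = -s^2 - (9/2)s - 5, which vanishes at s = -5/2 and s = -2.
Candidates: g(-4) = 31/3; g(-5/2) = 415/48; g(-2) = 26/3; g(0) = 5.
The maximum over the interval is 31/3, attained at s = -4.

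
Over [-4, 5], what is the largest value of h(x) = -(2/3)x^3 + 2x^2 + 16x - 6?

142/3

h'(x) = -2x^2 + 4x + 16, which vanishes at x = -2 and x = 4.
Evaluating at the critical points and endpoints: h(-4) = 14/3,  h(-2) = -74/3,  h(4) = 142/3,  h(5) = 122/3.
The maximum over the interval is 142/3, attained at x = 4.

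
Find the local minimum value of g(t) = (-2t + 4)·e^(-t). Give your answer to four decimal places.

g'(t) = (-2)·e^(-t) + (-2t + 4)·(-1)·e^(-t) = (2t - 6)·e^(-t). Since e^(-t) > 0, the only critical point is t = 3.
g''(3) has the same sign as 2 > 0, so this is a local minimum.
g(3) = (-2)·e^(-3) ≈ -0.0996.

-0.0996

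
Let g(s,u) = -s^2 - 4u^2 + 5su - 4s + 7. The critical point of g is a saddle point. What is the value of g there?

∂g/∂s = -2s + 5u - 4 = 0 and ∂g/∂u = 5s - 8u = 0, so (s, u) = (32/9, 20/9).
The Hessian has g_{ss} = -2, g_{uu} = -8, g_{su} = 5, giving D = -9 < 0, so the point is a saddle point.
g(32/9, 20/9) = -1/9.

-1/9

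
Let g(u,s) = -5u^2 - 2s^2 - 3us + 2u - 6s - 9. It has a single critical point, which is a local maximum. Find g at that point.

-55/31

∂g/∂u = -10u - 3s + 2 = 0 and ∂g/∂s = -3u - 4s - 6 = 0, so (u, s) = (26/31, -66/31).
The Hessian has g_{uu} = -10, g_{ss} = -4, g_{us} = -3, giving D = 31 > 0 with g_{uu} < 0, so the point is a local maximum.
g(26/31, -66/31) = -55/31.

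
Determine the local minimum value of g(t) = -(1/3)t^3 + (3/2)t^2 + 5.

5

g'(t) = -t^2 + 3t. Setting g'(t) = 0 gives t ∈ {0, 3}.
Since g''(t) = -2t + 3, we get g''(0) = 3 > 0 ⇒ local minimum; g''(3) = -3 < 0 ⇒ local maximum.
So the local minimum value is g(0) = 5.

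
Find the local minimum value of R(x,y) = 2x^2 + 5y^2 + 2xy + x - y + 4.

∂R/∂x = 4x + 2y + 1 = 0 and ∂R/∂y = 2x + 10y - 1 = 0, so (x, y) = (-1/3, 1/6).
The Hessian has R_{xx} = 4, R_{yy} = 10, R_{xy} = 2, giving D = 36 > 0 with R_{xx} > 0, so the point is a local minimum.
R(-1/3, 1/6) = 15/4.

15/4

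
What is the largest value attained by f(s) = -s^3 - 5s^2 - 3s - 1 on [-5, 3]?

Differentiating, f'(s) = -3s^2 - 10s - 3; which vanishes at s = -3 and s = -1/3.
Compare values at every candidate in [-5, 3]: f(-5) = 14,  f(-3) = -10,  f(-1/3) = -14/27,  f(3) = -82.
The maximum over the interval is 14, attained at s = -5.

14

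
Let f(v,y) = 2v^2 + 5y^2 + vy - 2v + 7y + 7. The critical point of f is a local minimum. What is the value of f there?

∂f/∂v = 4v + y - 2 = 0 and ∂f/∂y = v + 10y + 7 = 0, so (v, y) = (9/13, -10/13).
The Hessian has f_{vv} = 4, f_{yy} = 10, f_{vy} = 1, giving D = 39 > 0 with f_{vv} > 0, so the point is a local minimum.
f(9/13, -10/13) = 47/13.

47/13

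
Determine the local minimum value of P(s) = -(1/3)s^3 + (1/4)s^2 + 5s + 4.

P'(s) = -s^2 + (1/2)s + 5. Setting P'(s) = 0 gives s ∈ {-2, 5/2}.
P''(s) = -2s + 1/2. P''(-2) = 9/2 > 0 ⇒ local minimum; P''(5/2) = -9/2 < 0 ⇒ local maximum.
So the local minimum value is P(-2) = -7/3.

-7/3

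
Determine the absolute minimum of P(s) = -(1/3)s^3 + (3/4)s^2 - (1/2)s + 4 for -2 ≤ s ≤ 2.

Differentiating, P'(s) = -s^2 + (3/2)s - 1/2; which vanishes at s = 1/2 and s = 1.
Compare values at every candidate in [-2, 2]: P(-2) = 32/3,  P(1/2) = 187/48,  P(1) = 47/12,  P(2) = 10/3.
The minimum over the interval is 10/3, attained at s = 2.

10/3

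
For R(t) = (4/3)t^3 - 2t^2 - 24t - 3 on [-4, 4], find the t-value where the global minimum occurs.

3

Differentiating, R'(t) = 4t^2 - 4t - 24; which vanishes at t = -2 and t = 3.
Candidates: R(-4) = -73/3; R(-2) = 79/3; R(3) = -57; R(4) = -137/3.
So the minimum is R(3) = -57.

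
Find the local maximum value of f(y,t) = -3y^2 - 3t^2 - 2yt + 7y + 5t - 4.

3/4

∂f/∂y = -6y - 2t + 7 = 0 and ∂f/∂t = -2y - 6t + 5 = 0, so (y, t) = (1, 1/2).
The Hessian has f_{yy} = -6, f_{tt} = -6, f_{yt} = -2, giving D = 32 > 0 with f_{yy} < 0, so the point is a local maximum.
f(1, 1/2) = 3/4.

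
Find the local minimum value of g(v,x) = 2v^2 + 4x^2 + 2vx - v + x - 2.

∂g/∂v = 4v + 2x - 1 = 0 and ∂g/∂x = 2v + 8x + 1 = 0, so (v, x) = (5/14, -3/14).
The Hessian has g_{vv} = 4, g_{xx} = 8, g_{vx} = 2, giving D = 28 > 0 with g_{vv} > 0, so the point is a local minimum.
g(5/14, -3/14) = -16/7.

-16/7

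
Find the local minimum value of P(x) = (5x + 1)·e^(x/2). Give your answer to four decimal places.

Differentiating with the product rule gives P'(x) = ((5/2)x + 11/2)·e^(x/2). Since e^(x/2) > 0, the only critical point is x = -11/5.
P''(-11/5) has the same sign as 5/2 > 0, so this is a local minimum.
P(-11/5) = (-10)·e^(-11/10) ≈ -3.3287.

-3.3287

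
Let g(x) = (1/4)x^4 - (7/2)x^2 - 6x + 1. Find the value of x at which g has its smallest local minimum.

3

Critical points: g'(x) = x^3 - 7x - 6 vanishes at x = -2, -1, 3.
g''(x) = 3x^2 - 7. g''(-2) = 5 > 0 ⇒ local minimum; g''(-1) = -4 < 0 ⇒ local maximum; g''(3) = 20 > 0 ⇒ local minimum.
The smallest local minimum is g(3) = -113/4.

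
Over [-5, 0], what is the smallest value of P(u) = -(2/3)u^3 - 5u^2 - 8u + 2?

-10/3

The derivative is -2u^2 - 10u - 8, which vanishes at u = -4 and u = -1.
Evaluating at the critical points and endpoints: P(-5) = 1/3,  P(-4) = -10/3,  P(-1) = 17/3,  P(0) = 2.
Hence the absolute minimum is -10/3 at u = -4.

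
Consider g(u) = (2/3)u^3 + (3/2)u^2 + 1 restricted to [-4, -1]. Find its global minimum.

The derivative is 2u^2 + 3u, whose only zero in [-4, -1] is u = -3/2.
Compare values at every candidate in [-4, -1]: g(-4) = -53/3, g(-3/2) = 17/8, g(-1) = 11/6.
So the minimum is g(-4) = -53/3.

-53/3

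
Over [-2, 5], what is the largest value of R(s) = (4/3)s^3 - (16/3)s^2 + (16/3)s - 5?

55

The derivative is 4s^2 - (32/3)s + 16/3, which vanishes at s = 2/3 and s = 2.
Compare values at every candidate in [-2, 5]: R(-2) = -143/3; R(2/3) = -277/81; R(2) = -5; R(5) = 55.
So the maximum is R(5) = 55.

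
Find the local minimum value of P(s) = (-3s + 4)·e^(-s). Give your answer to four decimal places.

-0.2909

P'(s) = (-3)·e^(-s) + (-3s + 4)·(-1)·e^(-s) = (3s - 7)·e^(-s). Since e^(-s) > 0, the only critical point is s = 7/3.
P''(7/3) has the same sign as 3 > 0, so this is a local minimum.
P(7/3) = (-3)·e^(-7/3) ≈ -0.2909.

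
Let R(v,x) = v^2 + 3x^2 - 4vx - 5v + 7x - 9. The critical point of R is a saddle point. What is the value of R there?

∂R/∂v = 2v - 4x - 5 = 0 and ∂R/∂x = -4v + 6x + 7 = 0, so (v, x) = (-1/2, -3/2).
The Hessian has R_{vv} = 2, R_{xx} = 6, R_{vx} = -4, giving D = -4 < 0, so the point is a saddle point.
R(-1/2, -3/2) = -13.

-13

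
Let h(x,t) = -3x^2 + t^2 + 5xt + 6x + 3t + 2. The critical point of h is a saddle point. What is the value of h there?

-7/37

∂h/∂x = -6x + 5t + 6 = 0 and ∂h/∂t = 5x + 2t + 3 = 0, so (x, t) = (-3/37, -48/37).
The Hessian has h_{xx} = -6, h_{tt} = 2, h_{xt} = 5, giving D = -37 < 0, so the point is a saddle point.
h(-3/37, -48/37) = -7/37.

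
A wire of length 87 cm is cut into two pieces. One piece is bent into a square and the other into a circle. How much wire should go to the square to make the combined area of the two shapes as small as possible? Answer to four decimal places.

48.7286

Let x be the length used for the square. Square side x/4; circle radius (87−x)/(2π).
A(x) = (x/4)² + π·((87−x)/(2π))² = x²/16 + (87−x)²/(4π) for 0 ≤ x ≤ 87. A'(x) = x/8 − (87−x)/(2π) = 0 gives x = 4·87/(π+4) ≈ 48.7286.
A'' = 1/8 + 1/(2π) > 0, so this gives the minimum combined area; x ≈ 48.7286 cm to the square.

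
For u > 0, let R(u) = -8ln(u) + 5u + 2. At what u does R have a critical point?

8/5

R'(u) = -8/u + 5 = 0 gives u = 8/5.
R''(u) = 8/u², which is positive for u > 0, so this is a local minimum.
R(8/5) = -8·ln(8/5) + 8 + 2 ≈ 6.2400.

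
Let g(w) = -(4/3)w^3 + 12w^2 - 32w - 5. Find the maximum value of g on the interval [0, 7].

-5

Differentiating, g'(w) = -4w^2 + 24w - 32; which vanishes at w = 2 and w = 4.
Candidates: g(0) = -5,  g(2) = -95/3,  g(4) = -79/3,  g(7) = -295/3.
The maximum over the interval is -5, attained at w = 0.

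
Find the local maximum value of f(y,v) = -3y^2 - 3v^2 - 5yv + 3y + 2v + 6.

∂f/∂y = -6y - 5v + 3 = 0 and ∂f/∂v = -5y - 6v + 2 = 0, so (y, v) = (8/11, -3/11).
The Hessian has f_{yy} = -6, f_{vv} = -6, f_{yv} = -5, giving D = 11 > 0 with f_{yy} < 0, so the point is a local maximum.
f(8/11, -3/11) = 75/11.

75/11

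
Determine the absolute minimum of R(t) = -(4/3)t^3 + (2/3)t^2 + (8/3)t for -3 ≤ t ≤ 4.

Differentiating, R'(t) = -4t^2 + (4/3)t + 8/3; which vanishes at t = -2/3 and t = 1.
Compare values at every candidate in [-3, 4]: R(-3) = 34; R(-2/3) = -88/81; R(1) = 2; R(4) = -64.
The minimum over the interval is -64, attained at t = 4.

-64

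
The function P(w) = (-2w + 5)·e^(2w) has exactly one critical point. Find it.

2

By the product rule, P'(w) = (-4w + 8)·e^(2w). Since e^(2w) > 0, the only critical point is w = 2.
P''(2) has the same sign as -4 < 0, so this is a local maximum.
P(2) = (1)·e^(4) ≈ 54.5982.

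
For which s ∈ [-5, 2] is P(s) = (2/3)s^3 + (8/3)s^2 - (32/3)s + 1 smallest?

4/3

The derivative is 2s^2 + (16/3)s - 32/3, which vanishes at s = -4 and s = 4/3.
Compare values at every candidate in [-5, 2]: P(-5) = 113/3, P(-4) = 131/3, P(4/3) = -559/81, P(2) = -13/3.
Hence the absolute minimum is -559/81 at s = 4/3.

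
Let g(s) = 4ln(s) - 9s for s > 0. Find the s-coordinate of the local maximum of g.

g'(s) = 4/s − 9 = 0 gives s = 4/9.
g''(s) = -4/s², which is negative for s > 0, so this is a local maximum.
g(4/9) = 4·ln(4/9) - 4 ≈ -7.2437.

4/9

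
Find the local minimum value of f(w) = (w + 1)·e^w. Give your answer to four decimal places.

-0.1353

By the product rule, f'(w) = (w + 2)·e^w. Since e^w > 0, the only critical point is w = -2.
f''(-2) has the same sign as 1 > 0, so this is a local minimum.
f(-2) = (-1)·e^(-2) ≈ -0.1353.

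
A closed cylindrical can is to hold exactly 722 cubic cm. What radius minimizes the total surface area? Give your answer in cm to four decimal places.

With radius r and height h, πr²h = 722 so h = 722/(πr²), and S(r) = 2πr² + 2πrh = 2πr² + 2·722/r.
S'(r) = 4πr − 2·722/r² = 0 ⇒ r³ = 722/(2π), so r ≈ 4.8617 and h = 2r ≈ 9.7233.
S''(r) = 4π + 4·722/r³ > 0, so this is the minimum; S ≈ 445.5256.

4.8617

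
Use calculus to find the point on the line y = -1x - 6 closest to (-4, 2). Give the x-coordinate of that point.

-6

Minimize D(x)^2 = (x + 4)^2 + (-x - 8)^2.
d/dx[D^2] = 2(x + 4) + 2·(-1)·(-x - 8) = 0 ⇒ x = -6.
Then y = 0 and the distance is √(8) ≈ 2.8284.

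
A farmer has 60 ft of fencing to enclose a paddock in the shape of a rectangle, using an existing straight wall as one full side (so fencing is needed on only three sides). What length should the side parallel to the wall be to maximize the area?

30

Let the sides perpendicular to the wall have length x and the parallel side y, so 2x + y = 60 and the area is A = xy = x(60 − 2x).
A'(x) = 60 − 4x = 0 gives x = 15, and A''(x) = −4 < 0 confirms a maximum.
Then y = 60 − 2·15 = 30 and A = 450.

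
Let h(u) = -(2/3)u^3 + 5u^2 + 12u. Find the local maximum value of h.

Critical points: h'(u) = -2u^2 + 10u + 12 vanishes at u = -1, 6.
h''(u) = -4u + 10. h''(-1) = 14 > 0 ⇒ local minimum; h''(6) = -14 < 0 ⇒ local maximum.
The local maximum is h(6) = 108.

108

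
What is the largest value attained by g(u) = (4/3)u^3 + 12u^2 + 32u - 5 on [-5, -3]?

The derivative is 4u^2 + 24u + 32, whose only zero in [-5, -3] is u = -4.
Compare values at every candidate in [-5, -3]: g(-5) = -95/3, g(-4) = -79/3, g(-3) = -29.
So the maximum is g(-4) = -79/3.

-79/3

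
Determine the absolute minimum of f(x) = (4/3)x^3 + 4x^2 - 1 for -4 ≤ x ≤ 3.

-67/3

f'(x) = 4x^2 + 8x, which vanishes at x = -2 and x = 0.
Evaluating at the critical points and endpoints: f(-4) = -67/3; f(-2) = 13/3; f(0) = -1; f(3) = 71.
So the minimum is f(-4) = -67/3.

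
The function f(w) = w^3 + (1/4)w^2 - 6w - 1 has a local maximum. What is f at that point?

83/16

f'(w) = 3w^2 + (1/2)w - 6. Setting f'(w) = 0 gives w ∈ {-3/2, 4/3}.
f''(w) = 6w + 1/2. f''(-3/2) = -17/2 < 0 ⇒ local maximum; f''(4/3) = 17/2 > 0 ⇒ local minimum.
Thus f has its local maximum at w = -3/2, with value 83/16.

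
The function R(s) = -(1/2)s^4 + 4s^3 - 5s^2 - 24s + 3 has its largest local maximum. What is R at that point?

35/2

R'(s) = -2s^3 + 12s^2 - 10s - 24. Setting R'(s) = 0 gives s ∈ {-1, 3, 4}.
Since R''(s) = -6s^2 + 24s - 10, we get R''(-1) = -40 < 0 ⇒ local maximum; R''(3) = 8 > 0 ⇒ local minimum; R''(4) = -10 < 0 ⇒ local maximum.
So the largest local maximum value is R(-1) = 35/2.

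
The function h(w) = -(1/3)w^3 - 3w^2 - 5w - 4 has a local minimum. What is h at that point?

h'(w) = -w^2 - 6w - 5 = 0 at w = -5, -1.
Since h''(w) = -2w - 6, we get h''(-5) = 4 > 0 ⇒ local minimum; h''(-1) = -4 < 0 ⇒ local maximum.
Thus h has its local minimum at w = -5, with value -37/3.

-37/3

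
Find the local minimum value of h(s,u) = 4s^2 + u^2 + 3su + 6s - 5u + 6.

∂h/∂s = 8s + 3u + 6 = 0 and ∂h/∂u = 3s + 2u - 5 = 0, so (s, u) = (-27/7, 58/7).
The Hessian has h_{ss} = 8, h_{uu} = 2, h_{su} = 3, giving D = 7 > 0 with h_{ss} > 0, so the point is a local minimum.
h(-27/7, 58/7) = -184/7.

-184/7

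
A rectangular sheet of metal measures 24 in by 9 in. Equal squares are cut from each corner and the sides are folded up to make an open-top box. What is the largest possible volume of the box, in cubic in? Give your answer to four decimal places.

With cut size x, the volume is V(x) = x(24 − 2x)(9 − 2x) for 0 < x < 4.5.
V'(x) = 12x^2 − 132x + 216. Setting V'(x) = 0 gives x ≈ 2.0000 (the root in (0, 4.5)).
V''(x) = 24x − 132 is negative there, so this is the maximum; V ≈ 200.0000.

200.0000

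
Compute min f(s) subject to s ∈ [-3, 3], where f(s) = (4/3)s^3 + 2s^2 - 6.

-24

Differentiating, f'(s) = 4s^2 + 4s; which vanishes at s = -1 and s = 0.
Evaluating at the critical points and endpoints: f(-3) = -24,  f(-1) = -16/3,  f(0) = -6,  f(3) = 48.
The minimum over the interval is -24, attained at s = -3.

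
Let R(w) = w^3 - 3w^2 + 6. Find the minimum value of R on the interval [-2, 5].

-14

Differentiating, R'(w) = 3w^2 - 6w; which vanishes at w = 0 and w = 2.
Compare values at every candidate in [-2, 5]: R(-2) = -14, R(0) = 6, R(2) = 2, R(5) = 56.
So the minimum is R(-2) = -14.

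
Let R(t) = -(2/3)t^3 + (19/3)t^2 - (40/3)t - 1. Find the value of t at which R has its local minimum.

4/3

R'(t) = -2t^2 + (38/3)t - 40/3 = 0 at t = 4/3, 5.
R''(t) = -4t + 38/3. R''(4/3) = 22/3 > 0 ⇒ local minimum; R''(5) = -22/3 < 0 ⇒ local maximum.
So the local minimum value is R(4/3) = -737/81.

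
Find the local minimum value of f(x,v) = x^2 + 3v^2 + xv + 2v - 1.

-15/11

∂f/∂x = 2x + v = 0 and ∂f/∂v = x + 6v + 2 = 0, so (x, v) = (2/11, -4/11).
The Hessian has f_{xx} = 2, f_{vv} = 6, f_{xv} = 1, giving D = 11 > 0 with f_{xx} > 0, so the point is a local minimum.
f(2/11, -4/11) = -15/11.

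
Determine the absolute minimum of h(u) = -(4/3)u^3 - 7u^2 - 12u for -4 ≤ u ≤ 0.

0

Differentiating, h'(u) = -4u^2 - 14u - 12; which vanishes at u = -2 and u = -3/2.
Evaluating at the critical points and endpoints: h(-4) = 64/3; h(-2) = 20/3; h(-3/2) = 27/4; h(0) = 0.
Hence the absolute minimum is 0 at u = 0.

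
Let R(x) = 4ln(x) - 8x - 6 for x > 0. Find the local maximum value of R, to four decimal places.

R'(x) = 4/x − 8 = 0 gives x = 1/2.
R''(x) = -4/x², which is negative for x > 0, so this is a local maximum.
R(1/2) = 4·ln(1/2) - 4 - 6 ≈ -12.7726.

-12.7726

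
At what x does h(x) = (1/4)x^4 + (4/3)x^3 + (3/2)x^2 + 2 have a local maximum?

h'(x) = x^3 + 4x^2 + 3x = 0 at x = -3, -1, 0.
Second-derivative test with h''(x) = 3x^2 + 8x + 3: h''(-3) = 6 > 0 ⇒ local minimum; h''(-1) = -2 < 0 ⇒ local maximum; h''(0) = 3 > 0 ⇒ local minimum.
So the local maximum value is h(-1) = 29/12.

-1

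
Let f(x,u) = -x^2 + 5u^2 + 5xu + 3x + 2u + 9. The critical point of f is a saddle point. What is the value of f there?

∂f/∂x = -2x + 5u + 3 = 0 and ∂f/∂u = 5x + 10u + 2 = 0, so (x, u) = (4/9, -19/45).
The Hessian has f_{xx} = -2, f_{uu} = 10, f_{xu} = 5, giving D = -45 < 0, so the point is a saddle point.
f(4/9, -19/45) = 416/45.

416/45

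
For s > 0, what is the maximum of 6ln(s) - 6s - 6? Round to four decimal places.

g'(s) = 6/s − 6 = 0 gives s = 1.
g''(s) = -6/s², which is negative for s > 0, so this is a local maximum.
g(1) = 6·ln(1) - 6 - 6 ≈ -12.0000.

-12.0000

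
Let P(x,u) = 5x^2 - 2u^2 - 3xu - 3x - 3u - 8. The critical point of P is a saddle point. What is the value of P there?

-338/49

∂P/∂x = 10x - 3u - 3 = 0 and ∂P/∂u = -3x - 4u - 3 = 0, so (x, u) = (3/49, -39/49).
The Hessian has P_{xx} = 10, P_{uu} = -4, P_{xu} = -3, giving D = -49 < 0, so the point is a saddle point.
P(3/49, -39/49) = -338/49.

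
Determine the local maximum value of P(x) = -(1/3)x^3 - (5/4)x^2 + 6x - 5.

1/16

P'(x) = -x^2 - (5/2)x + 6 = 0 at x = -4, 3/2.
Since P''(x) = -2x - 5/2, we get P''(-4) = 11/2 > 0 ⇒ local minimum; P''(3/2) = -11/2 < 0 ⇒ local maximum.
The local maximum is P(3/2) = 1/16.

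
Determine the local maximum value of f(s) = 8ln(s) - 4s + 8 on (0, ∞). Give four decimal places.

f'(s) = 8/s − 4 = 0 gives s = 2.
f''(s) = -8/s², which is negative for s > 0, so this is a local maximum.
f(2) = 8·ln(2) - 8 + 8 ≈ 5.5452.

5.5452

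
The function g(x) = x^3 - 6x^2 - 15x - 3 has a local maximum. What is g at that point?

5

g'(x) = 3x^2 - 12x - 15 = 0 at x = -1, 5.
g''(x) = 6x - 12. g''(-1) = -18 < 0 ⇒ local maximum; g''(5) = 18 > 0 ⇒ local minimum.
So the local maximum value is g(-1) = 5.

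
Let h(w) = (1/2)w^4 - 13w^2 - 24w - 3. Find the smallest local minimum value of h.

-179

Critical points: h'(w) = 2w^3 - 26w - 24 vanishes at w = -3, -1, 4.
Second-derivative test with h''(w) = 6w^2 - 26: h''(-3) = 28 > 0 ⇒ local minimum; h''(-1) = -20 < 0 ⇒ local maximum; h''(4) = 70 > 0 ⇒ local minimum.
Thus h has its smallest local minimum at w = 4, with value -179.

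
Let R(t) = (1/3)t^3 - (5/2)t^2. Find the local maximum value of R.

R'(t) = t^2 - 5t. Setting R'(t) = 0 gives t ∈ {0, 5}.
R''(t) = 2t - 5. R''(0) = -5 < 0 ⇒ local maximum; R''(5) = 5 > 0 ⇒ local minimum.
So the local maximum value is R(0) = 0.

0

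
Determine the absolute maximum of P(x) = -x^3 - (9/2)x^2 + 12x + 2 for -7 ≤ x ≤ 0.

Differentiating, P'(x) = -3x^2 - 9x + 12; whose only zero in [-7, 0] is x = -4.
Compare values at every candidate in [-7, 0]: P(-7) = 81/2; P(-4) = -54; P(0) = 2.
Hence the absolute maximum is 81/2 at x = -7.

81/2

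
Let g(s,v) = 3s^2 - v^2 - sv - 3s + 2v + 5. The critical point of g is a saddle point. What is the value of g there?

62/13

∂g/∂s = 6s - v - 3 = 0 and ∂g/∂v = -s - 2v + 2 = 0, so (s, v) = (8/13, 9/13).
The Hessian has g_{ss} = 6, g_{vv} = -2, g_{sv} = -1, giving D = -13 < 0, so the point is a saddle point.
g(8/13, 9/13) = 62/13.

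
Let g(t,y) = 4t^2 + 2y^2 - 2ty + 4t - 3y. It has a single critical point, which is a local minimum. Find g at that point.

∂g/∂t = 8t - 2y + 4 = 0 and ∂g/∂y = -2t + 4y - 3 = 0, so (t, y) = (-5/14, 4/7).
The Hessian has g_{tt} = 8, g_{yy} = 4, g_{ty} = -2, giving D = 28 > 0 with g_{tt} > 0, so the point is a local minimum.
g(-5/14, 4/7) = -11/7.

-11/7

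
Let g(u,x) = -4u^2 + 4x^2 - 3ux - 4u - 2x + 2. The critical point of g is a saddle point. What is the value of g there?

∂g/∂u = -8u - 3x - 4 = 0 and ∂g/∂x = -3u + 8x - 2 = 0, so (u, x) = (-38/73, 4/73).
The Hessian has g_{uu} = -8, g_{xx} = 8, g_{ux} = -3, giving D = -73 < 0, so the point is a saddle point.
g(-38/73, 4/73) = 218/73.

218/73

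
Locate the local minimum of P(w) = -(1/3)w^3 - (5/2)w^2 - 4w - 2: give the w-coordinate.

Critical points: P'(w) = -w^2 - 5w - 4 vanishes at w = -4, -1.
P''(w) = -2w - 5. P''(-4) = 3 > 0 ⇒ local minimum; P''(-1) = -3 < 0 ⇒ local maximum.
The local minimum is P(-4) = -14/3.

-4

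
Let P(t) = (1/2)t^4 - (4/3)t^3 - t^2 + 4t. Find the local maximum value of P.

Critical points: P'(t) = 2t^3 - 4t^2 - 2t + 4 vanishes at t = -1, 1, 2.
Second-derivative test with P''(t) = 6t^2 - 8t - 2: P''(-1) = 12 > 0 ⇒ local minimum; P''(1) = -4 < 0 ⇒ local maximum; P''(2) = 6 > 0 ⇒ local minimum.
Thus P has its local maximum at t = 1, with value 13/6.

13/6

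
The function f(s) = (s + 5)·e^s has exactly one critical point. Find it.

-6

By the product rule, f'(s) = (s + 6)·e^s. Since e^s > 0, the only critical point is s = -6.
f''(-6) has the same sign as 1 > 0, so this is a local minimum.
f(-6) = (-1)·e^(-6) ≈ -0.0025.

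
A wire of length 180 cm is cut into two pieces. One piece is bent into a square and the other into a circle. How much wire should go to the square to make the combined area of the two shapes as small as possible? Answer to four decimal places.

100.8178

Let x be the length used for the square. Square side x/4; circle radius (180−x)/(2π).
A(x) = (x/4)² + π·((180−x)/(2π))² = x²/16 + (180−x)²/(4π) for 0 ≤ x ≤ 180. A'(x) = x/8 − (180−x)/(2π) = 0 gives x = 4·180/(π+4) ≈ 100.8178.
A'' = 1/8 + 1/(2π) > 0, so this gives the minimum combined area; x ≈ 100.8178 cm to the square.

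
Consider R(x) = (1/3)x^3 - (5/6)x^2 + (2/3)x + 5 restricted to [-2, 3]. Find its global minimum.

-7/3

R'(x) = x^2 - (5/3)x + 2/3, which vanishes at x = 2/3 and x = 1.
Compare values at every candidate in [-2, 3]: R(-2) = -7/3, R(2/3) = 419/81, R(1) = 31/6, R(3) = 17/2.
Hence the absolute minimum is -7/3 at x = -2.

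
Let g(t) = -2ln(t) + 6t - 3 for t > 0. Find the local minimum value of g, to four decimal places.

1.1972

g'(t) = -2/t + 6 = 0 gives t = 1/3.
g''(t) = 2/t², which is positive for t > 0, so this is a local minimum.
g(1/3) = -2·ln(1/3) + 2 - 3 ≈ 1.1972.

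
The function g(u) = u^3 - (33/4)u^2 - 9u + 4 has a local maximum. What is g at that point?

g'(u) = 3u^2 - (33/2)u - 9 = 0 at u = -1/2, 6.
Second-derivative test with g''(u) = 6u - 33/2: g''(-1/2) = -39/2 < 0 ⇒ local maximum; g''(6) = 39/2 > 0 ⇒ local minimum.
So the local maximum value is g(-1/2) = 101/16.

101/16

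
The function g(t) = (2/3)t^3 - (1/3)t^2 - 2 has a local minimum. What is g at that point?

g'(t) = 2t^2 - (2/3)t = 0 at t = 0, 1/3.
Second-derivative test with g''(t) = 4t - 2/3: g''(0) = -2/3 < 0 ⇒ local maximum; g''(1/3) = 2/3 > 0 ⇒ local minimum.
So the local minimum value is g(1/3) = -163/81.

-163/81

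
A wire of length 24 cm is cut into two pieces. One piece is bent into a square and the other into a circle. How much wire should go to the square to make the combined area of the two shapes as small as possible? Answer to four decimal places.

Let x be the length used for the square. Square side x/4; circle radius (24−x)/(2π).
A(x) = (x/4)² + π·((24−x)/(2π))² = x²/16 + (24−x)²/(4π) for 0 ≤ x ≤ 24. A'(x) = x/8 − (24−x)/(2π) = 0 gives x = 4·24/(π+4) ≈ 13.4424.
A'' = 1/8 + 1/(2π) > 0, so this gives the minimum combined area; x ≈ 13.4424 cm to the square.

13.4424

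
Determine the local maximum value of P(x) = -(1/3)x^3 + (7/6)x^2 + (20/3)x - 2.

22

P'(x) = -x^2 + (7/3)x + 20/3. Setting P'(x) = 0 gives x ∈ {-5/3, 4}.
Second-derivative test with P''(x) = -2x + 7/3: P''(-5/3) = 17/3 > 0 ⇒ local minimum; P''(4) = -17/3 < 0 ⇒ local maximum.
So the local maximum value is P(4) = 22.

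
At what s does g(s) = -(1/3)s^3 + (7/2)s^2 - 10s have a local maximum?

Critical points: g'(s) = -s^2 + 7s - 10 vanishes at s = 2, 5.
Second-derivative test with g''(s) = -2s + 7: g''(2) = 3 > 0 ⇒ local minimum; g''(5) = -3 < 0 ⇒ local maximum.
Thus g has its local maximum at s = 5, with value -25/6.

5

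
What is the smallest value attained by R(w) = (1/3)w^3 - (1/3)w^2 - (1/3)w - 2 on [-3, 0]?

-13

The derivative is w^2 - (2/3)w - 1/3, whose only zero in [-3, 0] is w = -1/3.
Evaluating at the critical points and endpoints: R(-3) = -13, R(-1/3) = -157/81, R(0) = -2.
So the minimum is R(-3) = -13.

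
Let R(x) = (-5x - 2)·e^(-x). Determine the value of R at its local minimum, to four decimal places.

R'(x) = (-5)·e^(-x) + (-5x - 2)·(-1)·e^(-x) = (5x - 3)·e^(-x). Since e^(-x) > 0, the only critical point is x = 3/5.
R''(3/5) has the same sign as 5 > 0, so this is a local minimum.
R(3/5) = (-5)·e^(-3/5) ≈ -2.7441.

-2.7441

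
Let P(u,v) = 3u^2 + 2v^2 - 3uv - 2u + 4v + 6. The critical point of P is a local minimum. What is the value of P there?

58/15

∂P/∂u = 6u - 3v - 2 = 0 and ∂P/∂v = -3u + 4v + 4 = 0, so (u, v) = (-4/15, -6/5).
The Hessian has P_{uu} = 6, P_{vv} = 4, P_{uv} = -3, giving D = 15 > 0 with P_{uu} > 0, so the point is a local minimum.
P(-4/15, -6/5) = 58/15.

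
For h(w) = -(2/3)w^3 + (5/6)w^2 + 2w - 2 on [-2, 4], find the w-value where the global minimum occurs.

4

The derivative is -2w^2 + (5/3)w + 2, which vanishes at w = -2/3 and w = 3/2.
Evaluating at the critical points and endpoints: h(-2) = 8/3; h(-2/3) = -224/81; h(3/2) = 5/8; h(4) = -70/3.
The minimum over the interval is -70/3, attained at w = 4.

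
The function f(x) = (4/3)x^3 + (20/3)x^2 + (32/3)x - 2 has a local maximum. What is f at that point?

-22/3

f'(x) = 4x^2 + (40/3)x + 32/3. Setting f'(x) = 0 gives x ∈ {-2, -4/3}.
Second-derivative test with f''(x) = 8x + 40/3: f''(-2) = -8/3 < 0 ⇒ local maximum; f''(-4/3) = 8/3 > 0 ⇒ local minimum.
So the local maximum value is f(-2) = -22/3.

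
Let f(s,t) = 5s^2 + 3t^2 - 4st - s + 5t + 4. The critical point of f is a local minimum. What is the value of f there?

∂f/∂s = 10s - 4t - 1 = 0 and ∂f/∂t = -4s + 6t + 5 = 0, so (s, t) = (-7/22, -23/22).
The Hessian has f_{ss} = 10, f_{tt} = 6, f_{st} = -4, giving D = 44 > 0 with f_{ss} > 0, so the point is a local minimum.
f(-7/22, -23/22) = 17/11.

17/11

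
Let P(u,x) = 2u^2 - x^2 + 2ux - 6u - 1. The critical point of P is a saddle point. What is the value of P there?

-4

∂P/∂u = 4u + 2x - 6 = 0 and ∂P/∂x = 2u - 2x = 0, so (u, x) = (1, 1).
The Hessian has P_{uu} = 4, P_{xx} = -2, P_{ux} = 2, giving D = -12 < 0, so the point is a saddle point.
P(1, 1) = -4.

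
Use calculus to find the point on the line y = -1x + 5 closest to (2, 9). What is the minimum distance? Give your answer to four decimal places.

4.2426

Minimize D(x)^2 = (x - 2)^2 + (-x - 4)^2.
d/dx[D^2] = 2(x - 2) + 2·(-1)·(-x - 4) = 0 ⇒ x = -1.
Then y = 6 and the distance is √(18) ≈ 4.2426.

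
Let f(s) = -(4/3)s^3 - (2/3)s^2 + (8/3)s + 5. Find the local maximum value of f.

493/81

Critical points: f'(s) = -4s^2 - (4/3)s + 8/3 vanishes at s = -1, 2/3.
Since f''(s) = -8s - 4/3, we get f''(-1) = 20/3 > 0 ⇒ local minimum; f''(2/3) = -20/3 < 0 ⇒ local maximum.
Thus f has its local maximum at s = 2/3, with value 493/81.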